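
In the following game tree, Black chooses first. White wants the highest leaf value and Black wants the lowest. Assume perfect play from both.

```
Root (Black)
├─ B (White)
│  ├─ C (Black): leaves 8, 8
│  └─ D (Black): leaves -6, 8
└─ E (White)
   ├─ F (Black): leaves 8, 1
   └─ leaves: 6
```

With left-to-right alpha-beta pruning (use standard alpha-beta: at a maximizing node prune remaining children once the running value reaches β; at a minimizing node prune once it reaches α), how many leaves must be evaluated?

C [α=-∞,β=+∞]: v=8
D [α=8,β=+∞]: v=-6 after child 1 ≤ α → α-cutoff, skip 1
B [α=-∞,β=+∞]: v=8
F [α=-∞,β=8]: v=1
E [α=-∞,β=8]: v=6
Root [α=-∞,β=+∞]: v=6
Leaves evaluated: 6 of 7.

6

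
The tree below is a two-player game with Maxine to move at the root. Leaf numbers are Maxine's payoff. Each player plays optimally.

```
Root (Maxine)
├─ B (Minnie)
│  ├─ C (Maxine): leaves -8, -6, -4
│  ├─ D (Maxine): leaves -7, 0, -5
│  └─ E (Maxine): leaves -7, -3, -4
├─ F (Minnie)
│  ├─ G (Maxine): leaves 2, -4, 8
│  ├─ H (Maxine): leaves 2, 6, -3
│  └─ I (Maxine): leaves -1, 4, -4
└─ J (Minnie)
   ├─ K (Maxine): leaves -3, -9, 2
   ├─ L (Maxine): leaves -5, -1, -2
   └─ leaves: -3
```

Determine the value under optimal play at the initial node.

C (Maxine): max(-8, -6, -4) = -4
D (Maxine): max(-7, 0, -5) = 0
E (Maxine): max(-7, -3, -4) = -3
B (Minnie): min(-4, 0, -3) = -4
G (Maxine): max(2, -4, 8) = 8
H (Maxine): max(2, 6, -3) = 6
I (Maxine): max(-1, 4, -4) = 4
F (Minnie): min(8, 6, 4) = 4
K (Maxine): max(-3, -9, 2) = 2
L (Maxine): max(-5, -1, -2) = -1
J (Minnie): min(2, -1, -3) = -3
Root (Maxine): max(-4, 4, -3) = 4

4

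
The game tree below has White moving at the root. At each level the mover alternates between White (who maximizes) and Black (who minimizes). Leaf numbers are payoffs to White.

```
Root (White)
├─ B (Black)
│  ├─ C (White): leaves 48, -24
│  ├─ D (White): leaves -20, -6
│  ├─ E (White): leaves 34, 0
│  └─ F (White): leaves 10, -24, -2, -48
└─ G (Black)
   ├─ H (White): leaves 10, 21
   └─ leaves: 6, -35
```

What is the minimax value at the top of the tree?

-6

C (White): max(48, -24) = 48
D (White): max(-20, -6) = -6
E (White): max(34, 0) = 34
F (White): max(10, -24, -2, -48) = 10
B (Black): min(48, -6, 34, 10) = -6
H (White): max(10, 21) = 21
G (Black): min(21, 6, -35) = -35
Root (White): max(-6, -35) = -6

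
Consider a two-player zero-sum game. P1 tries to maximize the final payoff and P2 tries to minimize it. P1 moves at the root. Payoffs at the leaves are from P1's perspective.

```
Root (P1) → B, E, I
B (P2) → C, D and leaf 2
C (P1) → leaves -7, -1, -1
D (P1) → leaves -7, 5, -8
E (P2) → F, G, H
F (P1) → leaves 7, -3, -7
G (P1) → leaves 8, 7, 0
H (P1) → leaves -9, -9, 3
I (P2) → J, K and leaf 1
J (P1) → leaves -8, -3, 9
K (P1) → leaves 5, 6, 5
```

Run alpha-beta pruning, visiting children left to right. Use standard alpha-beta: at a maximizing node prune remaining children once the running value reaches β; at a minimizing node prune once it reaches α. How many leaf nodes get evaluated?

20

C [α=-∞,β=+∞]: v=-1
D [α=-∞,β=-1]: v=5 after child 2 ≥ β → β-cutoff, skip 1
B [α=-∞,β=+∞]: v=-1
F [α=-1,β=+∞]: v=7
G [α=-1,β=7]: v=8 after child 1 ≥ β → β-cutoff, skip 2
H [α=-1,β=7]: v=3
E [α=-1,β=+∞]: v=3
J [α=3,β=+∞]: v=9
K [α=3,β=9]: v=6
I [α=3,β=+∞]: v=1
Root [α=-∞,β=+∞]: v=3
Leaves evaluated: 20 of 23.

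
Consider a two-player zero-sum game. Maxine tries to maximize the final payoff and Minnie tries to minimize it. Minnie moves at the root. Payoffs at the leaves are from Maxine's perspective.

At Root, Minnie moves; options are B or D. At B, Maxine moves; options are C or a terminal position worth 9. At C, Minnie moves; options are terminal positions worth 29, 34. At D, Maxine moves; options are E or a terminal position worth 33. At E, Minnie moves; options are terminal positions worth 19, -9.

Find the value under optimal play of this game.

29

C (Minnie): min(29, 34) = 29
B (Maxine): max(29, 9) = 29
E (Minnie): min(19, -9) = -9
D (Maxine): max(-9, 33) = 33
Root (Minnie): min(29, 33) = 29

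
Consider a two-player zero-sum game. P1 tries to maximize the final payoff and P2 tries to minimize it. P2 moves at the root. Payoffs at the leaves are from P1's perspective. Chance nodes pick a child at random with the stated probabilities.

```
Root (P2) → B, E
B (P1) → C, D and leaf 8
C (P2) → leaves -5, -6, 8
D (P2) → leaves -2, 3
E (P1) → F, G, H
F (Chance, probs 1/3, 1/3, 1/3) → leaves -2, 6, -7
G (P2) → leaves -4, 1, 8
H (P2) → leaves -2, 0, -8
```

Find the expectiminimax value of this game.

-1

C (P2): min(-5, -6, 8) = -6
D (P2): min(-2, 3) = -2
B (P1): max(-6, -2, 8) = 8
F (Chance): 1/3·-2 + 1/3·6 + 1/3·-7 = -1
G (P2): min(-4, 1, 8) = -4
H (P2): min(-2, 0, -8) = -8
E (P1): max(-1, -4, -8) = -1
Root (P2): min(8, -1) = -1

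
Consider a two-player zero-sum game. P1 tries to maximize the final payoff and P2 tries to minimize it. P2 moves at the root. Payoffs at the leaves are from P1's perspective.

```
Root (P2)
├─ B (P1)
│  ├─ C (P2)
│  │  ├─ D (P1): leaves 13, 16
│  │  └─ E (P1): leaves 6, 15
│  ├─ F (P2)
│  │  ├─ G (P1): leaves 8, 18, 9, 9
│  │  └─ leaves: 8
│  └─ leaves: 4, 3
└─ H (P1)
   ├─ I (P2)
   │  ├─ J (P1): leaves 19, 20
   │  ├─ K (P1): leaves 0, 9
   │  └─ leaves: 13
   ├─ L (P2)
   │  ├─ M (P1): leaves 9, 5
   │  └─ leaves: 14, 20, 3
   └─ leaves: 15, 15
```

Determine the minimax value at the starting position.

15

D (P1): max(13, 16) = 16
E (P1): max(6, 15) = 15
C (P2): min(16, 15) = 15
G (P1): max(8, 18, 9, 9) = 18
F (P2): min(18, 8) = 8
B (P1): max(15, 8, 4, 3) = 15
J (P1): max(19, 20) = 20
K (P1): max(0, 9) = 9
I (P2): min(20, 9, 13) = 9
M (P1): max(9, 5) = 9
L (P2): min(9, 14, 20, 3) = 3
H (P1): max(9, 3, 15, 15) = 15
Root (P2): min(15, 15) = 15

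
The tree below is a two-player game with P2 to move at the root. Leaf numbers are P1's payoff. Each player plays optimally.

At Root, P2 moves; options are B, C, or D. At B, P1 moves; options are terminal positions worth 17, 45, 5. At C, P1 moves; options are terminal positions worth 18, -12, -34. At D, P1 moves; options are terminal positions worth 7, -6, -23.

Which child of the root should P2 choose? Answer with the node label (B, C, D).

D

B (P1): max(17, 45, 5) = 45
C (P1): max(18, -12, -34) = 18
D (P1): max(7, -6, -23) = 7
Root (P2): min(45, 18, 7) = 7
P2 picks the child with the lowest value: D (value 7).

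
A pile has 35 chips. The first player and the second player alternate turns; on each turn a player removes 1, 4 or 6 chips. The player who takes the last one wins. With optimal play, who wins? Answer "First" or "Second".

i:   0  1  2  3  4  5  6  7  8  9 10 11 12 13 14 15 16 17 18 19 20 21 22 23 24 25 26 27 28 29 30 31 32 33 34 35
     L  W  L  W  W  L  W  L  W  W  L  W  L  W  W  L  W  L  W  W  L  W  L  W  W  L  W  L  W  W  L  W  L  W  W  L
Position 35 is L, so the second player wins.

Second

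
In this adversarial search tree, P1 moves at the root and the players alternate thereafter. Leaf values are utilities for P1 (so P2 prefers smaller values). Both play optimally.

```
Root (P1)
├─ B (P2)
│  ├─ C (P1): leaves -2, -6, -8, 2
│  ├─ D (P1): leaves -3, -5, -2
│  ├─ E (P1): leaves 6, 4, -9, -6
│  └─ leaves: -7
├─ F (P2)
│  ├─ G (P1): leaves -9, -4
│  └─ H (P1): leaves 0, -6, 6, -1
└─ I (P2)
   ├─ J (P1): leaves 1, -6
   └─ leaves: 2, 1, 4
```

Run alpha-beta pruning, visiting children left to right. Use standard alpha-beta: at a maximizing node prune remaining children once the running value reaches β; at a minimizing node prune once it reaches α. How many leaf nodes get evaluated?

C [α=-∞,β=+∞]: v=2
D [α=-∞,β=2]: v=-2
E [α=-∞,β=-2]: v=6 after child 1 ≥ β → β-cutoff, skip 3
B [α=-∞,β=+∞]: v=-7
G [α=-7,β=+∞]: v=-4
H [α=-7,β=-4]: v=0 after child 1 ≥ β → β-cutoff, skip 3
F [α=-7,β=+∞]: v=-4
J [α=-4,β=+∞]: v=1
I [α=-4,β=+∞]: v=1
Root [α=-∞,β=+∞]: v=1
Leaves evaluated: 17 of 23.

17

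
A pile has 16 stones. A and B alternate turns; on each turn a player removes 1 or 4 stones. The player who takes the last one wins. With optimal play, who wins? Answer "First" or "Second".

W/L table (W = player to move can force a win):
i:   0  1  2  3  4  5  6  7  8  9 10 11 12 13 14 15 16
     L  W  L  W  W  L  W  L  W  W  L  W  L  W  W  L  W
Position 16 is W, so the first player wins.

First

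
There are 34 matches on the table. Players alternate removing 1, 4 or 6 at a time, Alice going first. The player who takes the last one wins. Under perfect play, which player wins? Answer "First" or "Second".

First

Compute winning (W) and losing (L) positions by backward induction:
i:   0  1  2  3  4  5  6  7  8  9 10 11 12 13 14 15 16 17 18 19 20 21 22 23 24 25 26 27 28 29 30 31 32 33 34
     L  W  L  W  W  L  W  L  W  W  L  W  L  W  W  L  W  L  W  W  L  W  L  W  W  L  W  L  W  W  L  W  L  W  W
Position 34 is W, so the first player wins.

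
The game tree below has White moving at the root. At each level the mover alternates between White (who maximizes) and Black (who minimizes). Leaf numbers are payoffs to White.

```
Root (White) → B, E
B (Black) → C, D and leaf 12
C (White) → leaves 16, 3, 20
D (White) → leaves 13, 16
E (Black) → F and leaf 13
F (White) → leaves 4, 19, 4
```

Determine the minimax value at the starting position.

13

C (White): max(16, 3, 20) = 20
D (White): max(13, 16) = 16
B (Black): min(20, 16, 12) = 12
F (White): max(4, 19, 4) = 19
E (Black): min(19, 13) = 13
Root (White): max(12, 13) = 13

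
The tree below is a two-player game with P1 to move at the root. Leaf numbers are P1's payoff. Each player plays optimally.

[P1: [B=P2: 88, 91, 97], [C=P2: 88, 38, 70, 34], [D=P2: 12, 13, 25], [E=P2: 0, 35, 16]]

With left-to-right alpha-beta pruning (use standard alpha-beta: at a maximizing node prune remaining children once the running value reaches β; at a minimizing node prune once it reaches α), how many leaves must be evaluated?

6

B [α=-∞,β=+∞]: v=88
C [α=88,β=+∞]: v=88 after child 1 ≤ α → α-cutoff, skip 3
D [α=88,β=+∞]: v=12 after child 1 ≤ α → α-cutoff, skip 2
E [α=88,β=+∞]: v=0 after child 1 ≤ α → α-cutoff, skip 2
Root [α=-∞,β=+∞]: v=88
Leaves evaluated: 6 of 13.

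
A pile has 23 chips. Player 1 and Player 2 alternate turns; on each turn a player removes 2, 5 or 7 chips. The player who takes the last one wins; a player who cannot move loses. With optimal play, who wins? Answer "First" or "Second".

Second

i:   0  1  2  3  4  5  6  7  8  9 10 11 12 13 14 15 16 17 18 19 20 21 22 23
     L  L  W  W  L  W  W  W  W  W  L  W  W  L  L  W  W  W  W  W  W  W  L  L
Position 23 is L, so the second player wins.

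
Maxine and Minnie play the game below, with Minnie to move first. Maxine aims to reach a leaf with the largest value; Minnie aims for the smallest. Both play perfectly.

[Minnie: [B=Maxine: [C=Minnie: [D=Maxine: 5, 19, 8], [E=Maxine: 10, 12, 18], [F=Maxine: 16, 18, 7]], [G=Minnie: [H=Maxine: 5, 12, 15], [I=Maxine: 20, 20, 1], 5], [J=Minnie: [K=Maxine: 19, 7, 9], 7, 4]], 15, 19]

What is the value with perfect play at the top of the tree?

D (Maxine): max(5, 19, 8) = 19
E (Maxine): max(10, 12, 18) = 18
F (Maxine): max(16, 18, 7) = 18
C (Minnie): min(19, 18, 18) = 18
H (Maxine): max(5, 12, 15) = 15
I (Maxine): max(20, 20, 1) = 20
G (Minnie): min(15, 20, 5) = 5
K (Maxine): max(19, 7, 9) = 19
J (Minnie): min(19, 7, 4) = 4
B (Maxine): max(18, 5, 4) = 18
Root (Minnie): min(18, 15, 19) = 15

15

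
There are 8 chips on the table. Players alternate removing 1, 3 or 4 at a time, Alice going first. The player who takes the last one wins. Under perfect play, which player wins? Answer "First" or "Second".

W/L table (W = player to move can force a win):
i:   0  1  2  3  4  5  6  7  8
     L  W  L  W  W  W  W  L  W
Position 8 is W, so the first player wins.

First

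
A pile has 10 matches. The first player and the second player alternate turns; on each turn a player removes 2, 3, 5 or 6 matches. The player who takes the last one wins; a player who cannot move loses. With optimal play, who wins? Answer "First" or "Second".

i:   0  1  2  3  4  5  6  7  8  9 10
     L  L  W  W  W  W  W  W  L  L  W
Position 10 is W, so the first player wins.

First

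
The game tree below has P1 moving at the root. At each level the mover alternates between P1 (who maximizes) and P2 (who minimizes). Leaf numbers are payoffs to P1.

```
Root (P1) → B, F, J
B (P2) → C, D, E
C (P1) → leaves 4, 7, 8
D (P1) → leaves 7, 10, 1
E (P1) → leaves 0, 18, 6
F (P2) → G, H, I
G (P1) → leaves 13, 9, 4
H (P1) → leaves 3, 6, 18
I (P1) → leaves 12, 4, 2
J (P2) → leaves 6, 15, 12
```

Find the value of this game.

C (P1): max(4, 7, 8) = 8
D (P1): max(7, 10, 1) = 10
E (P1): max(0, 18, 6) = 18
B (P2): min(8, 10, 18) = 8
G (P1): max(13, 9, 4) = 13
H (P1): max(3, 6, 18) = 18
I (P1): max(12, 4, 2) = 12
F (P2): min(13, 18, 12) = 12
J (P2): min(6, 15, 12) = 6
Root (P1): max(8, 12, 6) = 12

12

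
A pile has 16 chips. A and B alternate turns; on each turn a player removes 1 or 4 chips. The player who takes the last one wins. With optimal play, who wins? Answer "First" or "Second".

W/L table (W = player to move can force a win):
i:   0  1  2  3  4  5  6  7  8  9 10 11 12 13 14 15 16
     L  W  L  W  W  L  W  L  W  W  L  W  L  W  W  L  W
Position 16 is W, so the first player wins.

First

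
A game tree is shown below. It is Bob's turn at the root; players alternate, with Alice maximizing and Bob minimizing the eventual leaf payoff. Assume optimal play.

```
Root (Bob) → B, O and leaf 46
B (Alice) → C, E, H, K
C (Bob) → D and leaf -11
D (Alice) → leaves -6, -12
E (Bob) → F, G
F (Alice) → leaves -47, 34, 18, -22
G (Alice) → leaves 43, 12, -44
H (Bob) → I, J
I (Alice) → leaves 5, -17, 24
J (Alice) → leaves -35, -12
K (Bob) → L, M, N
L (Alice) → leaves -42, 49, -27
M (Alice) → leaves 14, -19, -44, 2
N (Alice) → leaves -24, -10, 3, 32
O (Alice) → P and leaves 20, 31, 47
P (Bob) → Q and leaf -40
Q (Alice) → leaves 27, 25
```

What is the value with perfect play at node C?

-11

D: max(-6, -12) = -6
C: min(-6, -11) = -11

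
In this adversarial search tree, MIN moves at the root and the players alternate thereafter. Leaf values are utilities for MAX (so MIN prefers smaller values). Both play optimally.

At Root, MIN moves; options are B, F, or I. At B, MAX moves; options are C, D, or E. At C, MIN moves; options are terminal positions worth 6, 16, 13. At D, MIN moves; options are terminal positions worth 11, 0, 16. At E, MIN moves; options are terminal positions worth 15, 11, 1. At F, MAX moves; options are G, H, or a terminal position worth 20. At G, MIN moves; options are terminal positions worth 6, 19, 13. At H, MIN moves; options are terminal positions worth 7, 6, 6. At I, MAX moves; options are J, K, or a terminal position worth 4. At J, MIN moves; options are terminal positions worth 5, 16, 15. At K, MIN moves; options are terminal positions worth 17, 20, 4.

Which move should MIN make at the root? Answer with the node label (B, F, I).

I

C (MIN): min(6, 16, 13) = 6
D (MIN): min(11, 0, 16) = 0
E (MIN): min(15, 11, 1) = 1
B (MAX): max(6, 0, 1) = 6
G (MIN): min(6, 19, 13) = 6
H (MIN): min(7, 6, 6) = 6
F (MAX): max(6, 6, 20) = 20
J (MIN): min(5, 16, 15) = 5
K (MIN): min(17, 20, 4) = 4
I (MAX): max(5, 4, 4) = 5
Root (MIN): min(6, 20, 5) = 5
MIN picks the child with the lowest value: I (value 5).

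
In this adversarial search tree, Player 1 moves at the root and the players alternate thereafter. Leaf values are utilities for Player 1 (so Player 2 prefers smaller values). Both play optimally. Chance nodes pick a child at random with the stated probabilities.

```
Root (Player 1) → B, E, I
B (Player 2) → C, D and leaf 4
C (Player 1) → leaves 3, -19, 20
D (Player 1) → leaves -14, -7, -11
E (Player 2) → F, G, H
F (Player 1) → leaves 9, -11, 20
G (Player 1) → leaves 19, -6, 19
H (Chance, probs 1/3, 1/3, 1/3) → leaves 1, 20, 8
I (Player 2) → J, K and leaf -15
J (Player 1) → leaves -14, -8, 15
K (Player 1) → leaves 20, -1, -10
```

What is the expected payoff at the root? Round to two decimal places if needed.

9.67

C (Player 1): max(3, -19, 20) = 20
D (Player 1): max(-14, -7, -11) = -7
B (Player 2): min(20, -7, 4) = -7
F (Player 1): max(9, -11, 20) = 20
G (Player 1): max(19, -6, 19) = 19
H (Chance): 1/3·1 + 1/3·20 + 1/3·8 = 9.67
E (Player 2): min(20, 19, 9.67) = 9.67
J (Player 1): max(-14, -8, 15) = 15
K (Player 1): max(20, -1, -10) = 20
I (Player 2): min(15, 20, -15) = -15
Root (Player 1): max(-7, 9.67, -15) = 9.67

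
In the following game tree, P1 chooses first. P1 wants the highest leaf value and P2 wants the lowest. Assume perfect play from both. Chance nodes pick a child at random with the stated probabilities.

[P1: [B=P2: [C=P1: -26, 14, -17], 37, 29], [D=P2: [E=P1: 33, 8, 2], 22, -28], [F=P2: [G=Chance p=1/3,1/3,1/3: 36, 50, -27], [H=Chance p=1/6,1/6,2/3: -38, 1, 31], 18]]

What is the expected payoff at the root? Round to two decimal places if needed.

C (P1): max(-26, 14, -17) = 14
B (P2): min(14, 37, 29) = 14
E (P1): max(33, 8, 2) = 33
D (P2): min(33, 22, -28) = -28
G (Chance): 1/3·36 + 1/3·50 + 1/3·-27 = 19.67
H (Chance): 1/6·-38 + 1/6·1 + 2/3·31 = 14.5
F (P2): min(19.67, 14.5, 18) = 14.5
Root (P1): max(14, -28, 14.5) = 14.5

14.5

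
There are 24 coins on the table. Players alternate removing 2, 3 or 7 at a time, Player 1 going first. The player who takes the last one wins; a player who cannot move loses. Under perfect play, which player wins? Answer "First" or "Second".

First

Positions where the player to move wins (W) vs loses (L):
i:   0  1  2  3  4  5  6  7  8  9 10 11 12 13 14 15 16 17 18 19 20 21 22 23 24
     L  L  W  W  W  L  L  W  W  W  L  L  W  W  W  L  L  W  W  W  L  L  W  W  W
Position 24 is W, so the first player wins.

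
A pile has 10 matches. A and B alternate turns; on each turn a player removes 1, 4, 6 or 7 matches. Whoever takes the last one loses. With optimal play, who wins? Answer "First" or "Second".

i:   0  1  2  3  4  5  6  7  8  9 10
     W  L  W  L  W  W  L  W  W  W  W
Position 10 is W, so the first player wins.

First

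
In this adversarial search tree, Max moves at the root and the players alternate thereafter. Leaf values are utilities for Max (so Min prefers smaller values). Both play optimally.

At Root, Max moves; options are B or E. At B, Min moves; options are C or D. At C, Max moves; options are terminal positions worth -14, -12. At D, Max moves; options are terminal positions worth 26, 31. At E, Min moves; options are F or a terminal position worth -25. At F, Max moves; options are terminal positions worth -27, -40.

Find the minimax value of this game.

C (Max): max(-14, -12) = -12
D (Max): max(26, 31) = 31
B (Min): min(-12, 31) = -12
F (Max): max(-27, -40) = -27
E (Min): min(-27, -25) = -27
Root (Max): max(-12, -27) = -12

-12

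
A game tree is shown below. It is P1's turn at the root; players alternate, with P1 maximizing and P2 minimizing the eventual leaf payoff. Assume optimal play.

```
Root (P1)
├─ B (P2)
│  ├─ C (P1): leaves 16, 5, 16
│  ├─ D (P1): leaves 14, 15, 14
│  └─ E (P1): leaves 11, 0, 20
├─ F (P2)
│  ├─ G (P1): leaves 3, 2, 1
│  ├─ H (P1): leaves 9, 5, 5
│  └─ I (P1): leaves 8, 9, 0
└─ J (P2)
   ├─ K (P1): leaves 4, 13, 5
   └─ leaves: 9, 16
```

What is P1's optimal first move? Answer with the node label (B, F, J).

C (P1): max(16, 5, 16) = 16
D (P1): max(14, 15, 14) = 15
E (P1): max(11, 0, 20) = 20
B (P2): min(16, 15, 20) = 15
G (P1): max(3, 2, 1) = 3
H (P1): max(9, 5, 5) = 9
I (P1): max(8, 9, 0) = 9
F (P2): min(3, 9, 9) = 3
K (P1): max(4, 13, 5) = 13
J (P2): min(13, 9, 16) = 9
Root (P1): max(15, 3, 9) = 15
P1 picks the child with the highest value: B (value 15).

B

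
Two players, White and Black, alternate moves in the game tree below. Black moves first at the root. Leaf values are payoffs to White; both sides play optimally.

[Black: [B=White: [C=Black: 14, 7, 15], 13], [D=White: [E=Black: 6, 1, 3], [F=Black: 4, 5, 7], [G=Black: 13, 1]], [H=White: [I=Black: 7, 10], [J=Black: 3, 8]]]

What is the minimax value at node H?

I: min(7, 10) = 7
J: min(3, 8) = 3
H: max(7, 3) = 7

7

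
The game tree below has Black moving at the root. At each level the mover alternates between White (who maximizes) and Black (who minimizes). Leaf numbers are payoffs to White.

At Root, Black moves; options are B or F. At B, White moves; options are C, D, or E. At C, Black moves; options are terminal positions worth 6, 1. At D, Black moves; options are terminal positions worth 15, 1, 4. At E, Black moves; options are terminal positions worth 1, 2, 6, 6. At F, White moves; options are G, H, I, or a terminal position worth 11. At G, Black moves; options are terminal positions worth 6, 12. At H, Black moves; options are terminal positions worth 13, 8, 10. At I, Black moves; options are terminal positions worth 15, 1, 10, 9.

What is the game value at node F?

11

G: min(6, 12) = 6
H: min(13, 8, 10) = 8
I: min(15, 1, 10, 9) = 1
F: max(6, 8, 1, 11) = 11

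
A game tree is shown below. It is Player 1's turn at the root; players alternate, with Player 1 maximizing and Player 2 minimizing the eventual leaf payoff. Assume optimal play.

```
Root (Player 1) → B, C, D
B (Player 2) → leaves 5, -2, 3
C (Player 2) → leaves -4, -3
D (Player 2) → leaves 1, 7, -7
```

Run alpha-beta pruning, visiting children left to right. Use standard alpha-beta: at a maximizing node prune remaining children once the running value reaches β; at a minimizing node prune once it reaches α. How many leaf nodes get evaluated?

7

B [α=-∞,β=+∞]: v=-2
C [α=-2,β=+∞]: v=-4 after child 1 ≤ α → α-cutoff, skip 1
D [α=-2,β=+∞]: v=-7
Root [α=-∞,β=+∞]: v=-2
Leaves evaluated: 7 of 8.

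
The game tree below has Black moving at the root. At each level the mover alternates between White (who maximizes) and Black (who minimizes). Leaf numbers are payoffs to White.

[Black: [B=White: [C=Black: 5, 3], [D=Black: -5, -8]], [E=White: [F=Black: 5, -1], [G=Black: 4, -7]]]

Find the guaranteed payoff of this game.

-1

C (Black): min(5, 3) = 3
D (Black): min(-5, -8) = -8
B (White): max(3, -8) = 3
F (Black): min(5, -1) = -1
G (Black): min(4, -7) = -7
E (White): max(-1, -7) = -1
Root (Black): min(3, -1) = -1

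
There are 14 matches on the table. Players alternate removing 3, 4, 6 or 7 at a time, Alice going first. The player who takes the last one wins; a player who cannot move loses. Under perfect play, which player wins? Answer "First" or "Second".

W/L table (W = player to move can force a win):
i:   0  1  2  3  4  5  6  7  8  9 10 11 12 13 14
     L  L  L  W  W  W  W  W  W  W  L  L  L  W  W
Position 14 is W, so the first player wins.

First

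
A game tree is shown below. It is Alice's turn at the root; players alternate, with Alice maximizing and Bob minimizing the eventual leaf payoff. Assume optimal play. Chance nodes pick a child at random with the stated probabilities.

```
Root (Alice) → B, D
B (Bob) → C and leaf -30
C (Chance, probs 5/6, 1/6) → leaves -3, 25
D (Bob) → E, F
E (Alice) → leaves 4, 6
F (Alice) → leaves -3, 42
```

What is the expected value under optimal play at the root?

C (Chance): 5/6·-3 + 1/6·25 = 1.67
B (Bob): min(1.67, -30) = -30
E (Alice): max(4, 6) = 6
F (Alice): max(-3, 42) = 42
D (Bob): min(6, 42) = 6
Root (Alice): max(-30, 6) = 6

6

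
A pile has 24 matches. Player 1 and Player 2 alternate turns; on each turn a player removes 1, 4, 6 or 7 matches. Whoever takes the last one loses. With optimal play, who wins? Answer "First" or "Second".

Second

W/L table (W = player to move can force a win):
i:   0  1  2  3  4  5  6  7  8  9 10 11 12 13 14 15 16 17 18 19 20 21 22 23 24
     W  L  W  L  W  W  L  W  W  W  W  L  W  W  L  W  L  W  W  L  W  W  W  W  L
Position 24 is L, so the second player wins.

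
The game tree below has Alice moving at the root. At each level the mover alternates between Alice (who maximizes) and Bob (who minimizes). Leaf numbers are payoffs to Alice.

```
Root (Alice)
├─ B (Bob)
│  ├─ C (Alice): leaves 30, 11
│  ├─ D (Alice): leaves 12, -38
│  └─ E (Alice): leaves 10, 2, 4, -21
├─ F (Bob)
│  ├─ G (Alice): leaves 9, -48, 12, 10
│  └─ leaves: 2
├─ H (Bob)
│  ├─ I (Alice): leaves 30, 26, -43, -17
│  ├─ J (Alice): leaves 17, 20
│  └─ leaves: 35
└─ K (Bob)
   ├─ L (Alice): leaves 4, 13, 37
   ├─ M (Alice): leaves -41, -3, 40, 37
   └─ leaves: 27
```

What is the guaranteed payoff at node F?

2

G: max(9, -48, 12, 10) = 12
F: min(12, 2) = 2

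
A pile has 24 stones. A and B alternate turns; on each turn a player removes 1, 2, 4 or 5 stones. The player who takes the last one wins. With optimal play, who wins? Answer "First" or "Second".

Compute winning (W) and losing (L) positions by backward induction:
i:   0  1  2  3  4  5  6  7  8  9 10 11 12 13 14 15 16 17 18 19 20 21 22 23 24
     L  W  W  L  W  W  L  W  W  L  W  W  L  W  W  L  W  W  L  W  W  L  W  W  L
Position 24 is L, so the second player wins.

Second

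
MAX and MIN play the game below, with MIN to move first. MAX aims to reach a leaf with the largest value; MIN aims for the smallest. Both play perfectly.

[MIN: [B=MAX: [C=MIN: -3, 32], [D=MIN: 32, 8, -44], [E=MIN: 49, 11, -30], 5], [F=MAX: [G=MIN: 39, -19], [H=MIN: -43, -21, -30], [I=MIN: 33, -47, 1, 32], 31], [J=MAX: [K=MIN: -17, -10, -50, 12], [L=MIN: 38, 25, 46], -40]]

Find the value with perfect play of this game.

5

C (MIN): min(-3, 32) = -3
D (MIN): min(32, 8, -44) = -44
E (MIN): min(49, 11, -30) = -30
B (MAX): max(-3, -44, -30, 5) = 5
G (MIN): min(39, -19) = -19
H (MIN): min(-43, -21, -30) = -43
I (MIN): min(33, -47, 1, 32) = -47
F (MAX): max(-19, -43, -47, 31) = 31
K (MIN): min(-17, -10, -50, 12) = -50
L (MIN): min(38, 25, 46) = 25
J (MAX): max(-50, 25, -40) = 25
Root (MIN): min(5, 31, 25) = 5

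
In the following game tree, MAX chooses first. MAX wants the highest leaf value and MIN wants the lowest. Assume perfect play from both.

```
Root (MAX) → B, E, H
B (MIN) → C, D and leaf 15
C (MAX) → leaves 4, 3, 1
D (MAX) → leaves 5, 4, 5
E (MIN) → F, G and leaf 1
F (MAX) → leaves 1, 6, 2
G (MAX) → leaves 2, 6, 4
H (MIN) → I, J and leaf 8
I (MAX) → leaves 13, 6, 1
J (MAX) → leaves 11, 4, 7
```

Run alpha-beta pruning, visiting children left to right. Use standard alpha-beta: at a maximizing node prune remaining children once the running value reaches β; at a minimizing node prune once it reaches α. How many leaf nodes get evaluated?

C [α=-∞,β=+∞]: v=4
D [α=-∞,β=4]: v=5 after child 1 ≥ β → β-cutoff, skip 2
B [α=-∞,β=+∞]: v=4
F [α=4,β=+∞]: v=6
G [α=4,β=6]: v=6 after child 2 ≥ β → β-cutoff, skip 1
E [α=4,β=+∞]: v=1
I [α=4,β=+∞]: v=13
J [α=4,β=13]: v=11
H [α=4,β=+∞]: v=8
Root [α=-∞,β=+∞]: v=8
Leaves evaluated: 18 of 21.

18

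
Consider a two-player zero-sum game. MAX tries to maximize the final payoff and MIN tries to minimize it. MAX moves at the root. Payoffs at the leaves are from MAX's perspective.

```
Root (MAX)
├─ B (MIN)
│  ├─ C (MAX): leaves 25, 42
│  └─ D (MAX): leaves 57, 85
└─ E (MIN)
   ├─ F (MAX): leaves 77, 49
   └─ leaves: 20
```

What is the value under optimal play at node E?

F: max(77, 49) = 77
E: min(77, 20) = 20

20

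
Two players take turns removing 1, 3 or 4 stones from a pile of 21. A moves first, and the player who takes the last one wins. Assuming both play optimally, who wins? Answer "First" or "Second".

Second

W/L table (W = player to move can force a win):
i:   0  1  2  3  4  5  6  7  8  9 10 11 12 13 14 15 16 17 18 19 20 21
     L  W  L  W  W  W  W  L  W  L  W  W  W  W  L  W  L  W  W  W  W  L
Position 21 is L, so the second player wins.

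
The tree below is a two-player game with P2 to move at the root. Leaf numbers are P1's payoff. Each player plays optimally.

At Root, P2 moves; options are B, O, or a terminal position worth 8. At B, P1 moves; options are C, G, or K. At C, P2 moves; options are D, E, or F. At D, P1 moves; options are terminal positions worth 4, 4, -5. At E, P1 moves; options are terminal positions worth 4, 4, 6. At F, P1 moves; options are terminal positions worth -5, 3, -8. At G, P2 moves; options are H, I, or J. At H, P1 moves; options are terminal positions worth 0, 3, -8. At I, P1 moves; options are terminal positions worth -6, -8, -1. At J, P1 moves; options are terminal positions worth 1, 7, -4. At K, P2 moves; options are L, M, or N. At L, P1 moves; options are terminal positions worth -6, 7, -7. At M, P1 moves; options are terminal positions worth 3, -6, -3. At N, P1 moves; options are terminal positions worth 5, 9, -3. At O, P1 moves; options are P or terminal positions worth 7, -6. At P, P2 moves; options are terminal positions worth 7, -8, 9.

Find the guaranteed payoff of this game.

D (P1): max(4, 4, -5) = 4
E (P1): max(4, 4, 6) = 6
F (P1): max(-5, 3, -8) = 3
C (P2): min(4, 6, 3) = 3
H (P1): max(0, 3, -8) = 3
I (P1): max(-6, -8, -1) = -1
J (P1): max(1, 7, -4) = 7
G (P2): min(3, -1, 7) = -1
L (P1): max(-6, 7, -7) = 7
M (P1): max(3, -6, -3) = 3
N (P1): max(5, 9, -3) = 9
K (P2): min(7, 3, 9) = 3
B (P1): max(3, -1, 3) = 3
P (P2): min(7, -8, 9) = -8
O (P1): max(-8, 7, -6) = 7
Root (P2): min(3, 7, 8) = 3

3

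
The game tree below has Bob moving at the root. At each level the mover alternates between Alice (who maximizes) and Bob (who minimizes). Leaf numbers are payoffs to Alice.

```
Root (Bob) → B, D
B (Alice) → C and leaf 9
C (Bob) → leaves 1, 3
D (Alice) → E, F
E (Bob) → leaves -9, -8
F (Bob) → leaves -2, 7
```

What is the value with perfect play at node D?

E: min(-9, -8) = -9
F: min(-2, 7) = -2
D: max(-9, -2) = -2

-2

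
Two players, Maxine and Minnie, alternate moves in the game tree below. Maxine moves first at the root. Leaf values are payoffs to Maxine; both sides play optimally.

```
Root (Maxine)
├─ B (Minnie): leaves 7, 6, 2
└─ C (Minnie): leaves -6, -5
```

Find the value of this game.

B (Minnie): min(7, 6, 2) = 2
C (Minnie): min(-6, -5) = -6
Root (Maxine): max(2, -6) = 2

2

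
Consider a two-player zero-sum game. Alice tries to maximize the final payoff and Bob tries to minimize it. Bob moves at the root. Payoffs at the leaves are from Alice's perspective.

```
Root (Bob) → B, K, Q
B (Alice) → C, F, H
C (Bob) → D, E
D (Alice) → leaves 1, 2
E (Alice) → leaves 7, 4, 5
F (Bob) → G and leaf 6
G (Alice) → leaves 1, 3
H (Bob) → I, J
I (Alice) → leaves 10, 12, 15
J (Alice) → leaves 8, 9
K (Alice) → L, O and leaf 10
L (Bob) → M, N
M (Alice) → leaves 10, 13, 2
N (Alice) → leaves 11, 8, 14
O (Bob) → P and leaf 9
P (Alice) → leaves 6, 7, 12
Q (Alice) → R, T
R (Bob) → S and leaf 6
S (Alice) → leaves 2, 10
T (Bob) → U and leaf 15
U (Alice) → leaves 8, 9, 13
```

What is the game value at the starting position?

9

D (Alice): max(1, 2) = 2
E (Alice): max(7, 4, 5) = 7
C (Bob): min(2, 7) = 2
G (Alice): max(1, 3) = 3
F (Bob): min(3, 6) = 3
I (Alice): max(10, 12, 15) = 15
J (Alice): max(8, 9) = 9
H (Bob): min(15, 9) = 9
B (Alice): max(2, 3, 9) = 9
M (Alice): max(10, 13, 2) = 13
N (Alice): max(11, 8, 14) = 14
L (Bob): min(13, 14) = 13
P (Alice): max(6, 7, 12) = 12
O (Bob): min(12, 9) = 9
K (Alice): max(13, 9, 10) = 13
S (Alice): max(2, 10) = 10
R (Bob): min(10, 6) = 6
U (Alice): max(8, 9, 13) = 13
T (Bob): min(13, 15) = 13
Q (Alice): max(6, 13) = 13
Root (Bob): min(9, 13, 13) = 9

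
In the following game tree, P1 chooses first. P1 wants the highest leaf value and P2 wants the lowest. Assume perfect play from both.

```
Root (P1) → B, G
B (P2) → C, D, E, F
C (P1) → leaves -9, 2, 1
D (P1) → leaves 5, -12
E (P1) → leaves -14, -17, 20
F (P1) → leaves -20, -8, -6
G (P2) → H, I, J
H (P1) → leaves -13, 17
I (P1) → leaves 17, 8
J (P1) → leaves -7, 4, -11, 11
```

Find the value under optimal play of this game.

11

C (P1): max(-9, 2, 1) = 2
D (P1): max(5, -12) = 5
E (P1): max(-14, -17, 20) = 20
F (P1): max(-20, -8, -6) = -6
B (P2): min(2, 5, 20, -6) = -6
H (P1): max(-13, 17) = 17
I (P1): max(17, 8) = 17
J (P1): max(-7, 4, -11, 11) = 11
G (P2): min(17, 17, 11) = 11
Root (P1): max(-6, 11) = 11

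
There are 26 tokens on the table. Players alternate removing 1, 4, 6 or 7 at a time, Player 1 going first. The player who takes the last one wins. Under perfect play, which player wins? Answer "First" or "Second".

Compute winning (W) and losing (L) positions by backward induction:
i:   0  1  2  3  4  5  6  7  8  9 10 11 12 13 14 15 16 17 18 19 20 21 22 23 24 25 26
     L  W  L  W  W  L  W  W  W  W  L  W  W  L  W  L  W  W  L  W  W  W  W  L  W  W  L
Position 26 is L, so the second player wins.

Second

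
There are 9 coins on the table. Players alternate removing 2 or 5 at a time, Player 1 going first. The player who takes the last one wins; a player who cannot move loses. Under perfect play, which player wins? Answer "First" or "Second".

First

W/L table (W = player to move can force a win):
i:   0  1  2  3  4  5  6  7  8  9
     L  L  W  W  L  W  W  L  L  W
Position 9 is W, so the first player wins.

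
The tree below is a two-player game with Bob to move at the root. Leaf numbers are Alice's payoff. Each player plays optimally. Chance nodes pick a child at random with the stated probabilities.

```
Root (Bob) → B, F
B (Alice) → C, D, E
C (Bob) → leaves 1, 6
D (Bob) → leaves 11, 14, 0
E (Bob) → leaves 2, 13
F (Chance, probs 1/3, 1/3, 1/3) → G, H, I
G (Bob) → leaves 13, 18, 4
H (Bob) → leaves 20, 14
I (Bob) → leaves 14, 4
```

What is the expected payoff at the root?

2

C (Bob): min(1, 6) = 1
D (Bob): min(11, 14, 0) = 0
E (Bob): min(2, 13) = 2
B (Alice): max(1, 0, 2) = 2
G (Bob): min(13, 18, 4) = 4
H (Bob): min(20, 14) = 14
I (Bob): min(14, 4) = 4
F (Chance): 1/3·4 + 1/3·14 + 1/3·4 = 7.33
Root (Bob): min(2, 7.33) = 2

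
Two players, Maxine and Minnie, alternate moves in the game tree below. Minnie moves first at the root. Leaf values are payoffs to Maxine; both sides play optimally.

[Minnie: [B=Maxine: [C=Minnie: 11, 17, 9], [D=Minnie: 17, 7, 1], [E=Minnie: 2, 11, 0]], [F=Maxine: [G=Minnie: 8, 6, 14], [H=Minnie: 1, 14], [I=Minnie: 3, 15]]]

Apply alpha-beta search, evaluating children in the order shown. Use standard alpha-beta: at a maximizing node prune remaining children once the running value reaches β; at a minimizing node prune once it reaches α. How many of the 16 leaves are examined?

C [α=-∞,β=+∞]: v=9
D [α=9,β=+∞]: v=7 after child 2 ≤ α → α-cutoff, skip 1
E [α=9,β=+∞]: v=2 after child 1 ≤ α → α-cutoff, skip 2
B [α=-∞,β=+∞]: v=9
G [α=-∞,β=9]: v=6
H [α=6,β=9]: v=1 after child 1 ≤ α → α-cutoff, skip 1
I [α=6,β=9]: v=3 after child 1 ≤ α → α-cutoff, skip 1
F [α=-∞,β=9]: v=6
Root [α=-∞,β=+∞]: v=6
Leaves evaluated: 11 of 16.

11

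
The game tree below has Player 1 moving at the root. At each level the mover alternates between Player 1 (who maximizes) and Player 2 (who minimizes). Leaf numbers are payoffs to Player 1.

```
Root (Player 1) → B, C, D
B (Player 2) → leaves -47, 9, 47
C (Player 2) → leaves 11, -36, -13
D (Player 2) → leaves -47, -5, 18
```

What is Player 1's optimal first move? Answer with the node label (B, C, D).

C

B (Player 2): min(-47, 9, 47) = -47
C (Player 2): min(11, -36, -13) = -36
D (Player 2): min(-47, -5, 18) = -47
Root (Player 1): max(-47, -36, -47) = -36
Player 1 picks the child with the highest value: C (value -36).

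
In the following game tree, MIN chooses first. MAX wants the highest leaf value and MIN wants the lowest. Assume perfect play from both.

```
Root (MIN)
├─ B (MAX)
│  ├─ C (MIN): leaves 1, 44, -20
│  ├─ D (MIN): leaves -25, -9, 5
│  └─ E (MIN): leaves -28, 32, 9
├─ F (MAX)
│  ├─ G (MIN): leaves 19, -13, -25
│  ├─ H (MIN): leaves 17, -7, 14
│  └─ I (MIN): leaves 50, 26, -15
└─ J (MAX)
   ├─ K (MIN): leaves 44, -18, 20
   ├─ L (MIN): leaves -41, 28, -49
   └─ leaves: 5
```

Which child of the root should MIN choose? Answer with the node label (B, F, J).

B

C (MIN): min(1, 44, -20) = -20
D (MIN): min(-25, -9, 5) = -25
E (MIN): min(-28, 32, 9) = -28
B (MAX): max(-20, -25, -28) = -20
G (MIN): min(19, -13, -25) = -25
H (MIN): min(17, -7, 14) = -7
I (MIN): min(50, 26, -15) = -15
F (MAX): max(-25, -7, -15) = -7
K (MIN): min(44, -18, 20) = -18
L (MIN): min(-41, 28, -49) = -49
J (MAX): max(-18, -49, 5) = 5
Root (MIN): min(-20, -7, 5) = -20
MIN picks the child with the lowest value: B (value -20).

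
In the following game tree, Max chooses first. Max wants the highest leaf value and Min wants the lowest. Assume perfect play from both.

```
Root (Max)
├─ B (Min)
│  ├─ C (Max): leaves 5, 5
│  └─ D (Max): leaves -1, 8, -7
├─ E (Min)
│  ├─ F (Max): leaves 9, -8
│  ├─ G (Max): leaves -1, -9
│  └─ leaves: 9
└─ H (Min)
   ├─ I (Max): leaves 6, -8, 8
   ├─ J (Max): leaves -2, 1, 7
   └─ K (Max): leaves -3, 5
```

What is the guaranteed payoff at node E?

F: max(9, -8) = 9
G: max(-1, -9) = -1
E: min(9, -1, 9) = -1

-1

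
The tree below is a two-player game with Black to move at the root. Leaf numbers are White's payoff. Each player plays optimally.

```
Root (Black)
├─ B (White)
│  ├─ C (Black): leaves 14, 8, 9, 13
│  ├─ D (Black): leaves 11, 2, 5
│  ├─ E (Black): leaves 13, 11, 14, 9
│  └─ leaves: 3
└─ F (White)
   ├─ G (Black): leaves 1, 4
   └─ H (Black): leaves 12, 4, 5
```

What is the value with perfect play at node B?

C: min(14, 8, 9, 13) = 8
D: min(11, 2, 5) = 2
E: min(13, 11, 14, 9) = 9
B: max(8, 2, 9, 3) = 9

9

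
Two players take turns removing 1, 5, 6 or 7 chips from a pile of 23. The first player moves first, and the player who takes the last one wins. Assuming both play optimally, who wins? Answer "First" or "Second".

First

W/L table (W = player to move can force a win):
i:   0  1  2  3  4  5  6  7  8  9 10 11 12 13 14 15 16 17 18 19 20 21 22 23
     L  W  L  W  L  W  W  W  W  W  W  W  L  W  L  W  L  W  W  W  W  W  W  W
Position 23 is W, so the first player wins.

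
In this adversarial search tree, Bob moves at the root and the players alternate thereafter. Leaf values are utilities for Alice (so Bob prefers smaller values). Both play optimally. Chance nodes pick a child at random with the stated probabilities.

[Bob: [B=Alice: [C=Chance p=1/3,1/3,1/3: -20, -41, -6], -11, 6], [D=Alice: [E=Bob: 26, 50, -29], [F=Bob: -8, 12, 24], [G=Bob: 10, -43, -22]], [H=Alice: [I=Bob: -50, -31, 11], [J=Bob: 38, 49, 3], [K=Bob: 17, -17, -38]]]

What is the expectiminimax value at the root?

-8

C (Chance): 1/3·-20 + 1/3·-41 + 1/3·-6 = -22.33
B (Alice): max(-22.33, -11, 6) = 6
E (Bob): min(26, 50, -29) = -29
F (Bob): min(-8, 12, 24) = -8
G (Bob): min(10, -43, -22) = -43
D (Alice): max(-29, -8, -43) = -8
I (Bob): min(-50, -31, 11) = -50
J (Bob): min(38, 49, 3) = 3
K (Bob): min(17, -17, -38) = -38
H (Alice): max(-50, 3, -38) = 3
Root (Bob): min(6, -8, 3) = -8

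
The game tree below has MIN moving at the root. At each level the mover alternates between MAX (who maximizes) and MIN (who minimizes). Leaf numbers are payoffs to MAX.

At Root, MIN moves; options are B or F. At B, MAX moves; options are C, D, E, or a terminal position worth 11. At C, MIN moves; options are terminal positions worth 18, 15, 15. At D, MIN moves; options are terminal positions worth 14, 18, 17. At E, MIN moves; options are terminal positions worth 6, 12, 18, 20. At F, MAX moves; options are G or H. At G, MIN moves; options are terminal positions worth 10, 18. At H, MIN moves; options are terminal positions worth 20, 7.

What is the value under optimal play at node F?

G: min(10, 18) = 10
H: min(20, 7) = 7
F: max(10, 7) = 10

10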